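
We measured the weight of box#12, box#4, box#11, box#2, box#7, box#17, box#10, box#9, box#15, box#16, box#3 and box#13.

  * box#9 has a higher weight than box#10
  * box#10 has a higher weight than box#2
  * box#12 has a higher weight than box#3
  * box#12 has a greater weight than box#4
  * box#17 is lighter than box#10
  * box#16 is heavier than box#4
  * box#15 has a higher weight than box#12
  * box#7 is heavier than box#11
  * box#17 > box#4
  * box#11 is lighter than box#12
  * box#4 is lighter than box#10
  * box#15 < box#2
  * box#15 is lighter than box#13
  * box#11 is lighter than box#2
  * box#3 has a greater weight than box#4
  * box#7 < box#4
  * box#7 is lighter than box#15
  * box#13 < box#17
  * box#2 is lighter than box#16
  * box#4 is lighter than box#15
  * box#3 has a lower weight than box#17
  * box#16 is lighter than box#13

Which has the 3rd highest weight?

Chaining the given pairs: box#11 < box#7 < box#4 < box#3 < box#12 < box#15 < box#2 < box#16 < box#13 < box#17 < box#10 < box#9.
Counting 3 from the largest end gives box#17.

box#17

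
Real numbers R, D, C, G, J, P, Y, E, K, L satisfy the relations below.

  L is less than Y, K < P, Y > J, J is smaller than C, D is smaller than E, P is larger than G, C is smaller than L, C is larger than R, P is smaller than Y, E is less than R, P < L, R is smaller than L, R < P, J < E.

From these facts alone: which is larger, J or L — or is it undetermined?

Link the given pairs in sequence: J < E; E < R; R < C; C < L.
Together: J < E < R < C < L.
So L is larger.

L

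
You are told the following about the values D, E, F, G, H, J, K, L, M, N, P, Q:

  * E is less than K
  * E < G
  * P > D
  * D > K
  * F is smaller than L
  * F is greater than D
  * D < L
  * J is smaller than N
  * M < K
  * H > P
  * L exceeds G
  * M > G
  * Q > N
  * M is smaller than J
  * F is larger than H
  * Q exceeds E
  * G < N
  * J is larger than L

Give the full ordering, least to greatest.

E < G < M < K < D < P < H < F < L < J < N < Q

Nothing is placed below E, so it is least; from there E < G; G < M; M < K; K < D; D < P; P < H; H < F; F < L; L < J; J < N; N < Q, each given directly.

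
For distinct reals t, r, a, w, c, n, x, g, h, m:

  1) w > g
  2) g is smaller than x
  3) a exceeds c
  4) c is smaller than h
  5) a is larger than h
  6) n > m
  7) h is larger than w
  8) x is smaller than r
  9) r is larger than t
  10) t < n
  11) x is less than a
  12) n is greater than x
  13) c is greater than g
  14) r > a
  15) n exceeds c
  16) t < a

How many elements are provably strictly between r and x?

1

The relations place x below r. An element lies strictly between them when it is forced above x and also forced below r.
Above x: {n, a}. Below r: {g, w, t, c, h, a}.
Intersection: {a} — 1.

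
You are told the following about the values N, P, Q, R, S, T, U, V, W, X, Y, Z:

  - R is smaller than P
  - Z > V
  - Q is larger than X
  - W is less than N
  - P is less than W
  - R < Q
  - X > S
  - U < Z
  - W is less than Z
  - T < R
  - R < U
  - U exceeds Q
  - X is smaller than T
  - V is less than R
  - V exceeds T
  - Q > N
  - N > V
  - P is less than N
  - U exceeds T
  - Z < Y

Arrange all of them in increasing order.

S < X < T < V < R < P < W < N < Q < U < Z < Y

Nothing is placed below S, so it is least; from there S < X; X < T; T < V; V < R; R < P; P < W; W < N; N < Q; Q < U; U < Z; Z < Y, each given directly.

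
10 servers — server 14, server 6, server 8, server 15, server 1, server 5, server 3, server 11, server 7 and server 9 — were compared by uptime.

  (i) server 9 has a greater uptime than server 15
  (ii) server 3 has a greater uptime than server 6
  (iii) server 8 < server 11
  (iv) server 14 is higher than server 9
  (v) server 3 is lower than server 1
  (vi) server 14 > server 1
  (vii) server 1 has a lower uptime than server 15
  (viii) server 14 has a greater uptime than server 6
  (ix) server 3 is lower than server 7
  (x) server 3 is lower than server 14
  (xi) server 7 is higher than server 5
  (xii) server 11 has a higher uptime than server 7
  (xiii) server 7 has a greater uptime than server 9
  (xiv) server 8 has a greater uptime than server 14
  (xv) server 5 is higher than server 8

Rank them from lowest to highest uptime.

Nothing is placed below server 6, so it is least; from there server 6 < server 3; server 3 < server 1; server 1 < server 15; server 15 < server 9; server 9 < server 14; server 14 < server 8; server 8 < server 5; server 5 < server 7; server 7 < server 11, each given directly.

server 6 < server 3 < server 1 < server 15 < server 9 < server 14 < server 8 < server 5 < server 7 < server 11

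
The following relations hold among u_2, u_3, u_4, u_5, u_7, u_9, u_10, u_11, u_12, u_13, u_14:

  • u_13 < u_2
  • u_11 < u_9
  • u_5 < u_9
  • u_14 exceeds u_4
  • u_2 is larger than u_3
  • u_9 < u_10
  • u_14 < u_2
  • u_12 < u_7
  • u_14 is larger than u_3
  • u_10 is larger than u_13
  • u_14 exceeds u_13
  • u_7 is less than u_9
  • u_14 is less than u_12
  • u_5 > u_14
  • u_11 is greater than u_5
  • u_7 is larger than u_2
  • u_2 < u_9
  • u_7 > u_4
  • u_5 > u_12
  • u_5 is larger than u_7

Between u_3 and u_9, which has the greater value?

Link the given pairs in sequence: u_3 < u_14; u_14 < u_12; u_12 < u_7; u_7 < u_5; u_5 < u_11; u_11 < u_9.
Together: u_3 < u_14 < u_12 < u_7 < u_5 < u_11 < u_9.
So u_3 < u_9; u_9 is the larger of the two.

u_9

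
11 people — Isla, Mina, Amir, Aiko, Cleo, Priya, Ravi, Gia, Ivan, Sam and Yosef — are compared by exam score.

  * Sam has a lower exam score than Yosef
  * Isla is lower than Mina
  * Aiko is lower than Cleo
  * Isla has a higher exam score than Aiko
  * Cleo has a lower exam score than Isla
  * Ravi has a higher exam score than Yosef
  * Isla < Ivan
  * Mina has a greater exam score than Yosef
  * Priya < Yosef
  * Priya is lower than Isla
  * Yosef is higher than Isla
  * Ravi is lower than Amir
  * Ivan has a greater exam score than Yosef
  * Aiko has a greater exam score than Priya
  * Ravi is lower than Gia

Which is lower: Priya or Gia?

The relevant relations are Priya < Aiko; Aiko < Cleo; Cleo < Isla; Isla < Yosef; Yosef < Ravi; Ravi < Gia.
Together: Priya < Aiko < Cleo < Isla < Yosef < Ravi < Gia.
So Priya < Gia; Priya is the lower of the two.

Priya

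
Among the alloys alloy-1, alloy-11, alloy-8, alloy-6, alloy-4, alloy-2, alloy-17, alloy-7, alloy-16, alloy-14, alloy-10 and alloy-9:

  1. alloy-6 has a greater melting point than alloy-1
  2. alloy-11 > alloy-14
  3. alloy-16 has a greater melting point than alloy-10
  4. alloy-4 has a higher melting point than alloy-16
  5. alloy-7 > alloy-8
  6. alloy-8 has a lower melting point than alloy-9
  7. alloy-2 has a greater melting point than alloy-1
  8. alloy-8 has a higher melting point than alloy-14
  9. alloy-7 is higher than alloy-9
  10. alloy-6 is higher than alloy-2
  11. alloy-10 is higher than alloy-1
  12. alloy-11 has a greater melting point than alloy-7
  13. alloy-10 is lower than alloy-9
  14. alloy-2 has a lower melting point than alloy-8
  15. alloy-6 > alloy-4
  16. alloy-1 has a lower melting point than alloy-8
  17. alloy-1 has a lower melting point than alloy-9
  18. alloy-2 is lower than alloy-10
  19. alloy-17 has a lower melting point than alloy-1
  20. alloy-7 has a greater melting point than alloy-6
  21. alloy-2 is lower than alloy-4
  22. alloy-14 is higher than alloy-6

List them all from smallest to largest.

alloy-17 < alloy-1 < alloy-2 < alloy-10 < alloy-16 < alloy-4 < alloy-6 < alloy-14 < alloy-8 < alloy-9 < alloy-7 < alloy-11

Each adjacent pair is fixed by a given relation: alloy-17 < alloy-1; alloy-1 < alloy-2; alloy-2 < alloy-10; alloy-10 < alloy-16; alloy-16 < alloy-4; alloy-4 < alloy-6; alloy-6 < alloy-14; alloy-14 < alloy-8; alloy-8 < alloy-9; alloy-9 < alloy-7; alloy-7 < alloy-11. Chaining them end to end gives the full order.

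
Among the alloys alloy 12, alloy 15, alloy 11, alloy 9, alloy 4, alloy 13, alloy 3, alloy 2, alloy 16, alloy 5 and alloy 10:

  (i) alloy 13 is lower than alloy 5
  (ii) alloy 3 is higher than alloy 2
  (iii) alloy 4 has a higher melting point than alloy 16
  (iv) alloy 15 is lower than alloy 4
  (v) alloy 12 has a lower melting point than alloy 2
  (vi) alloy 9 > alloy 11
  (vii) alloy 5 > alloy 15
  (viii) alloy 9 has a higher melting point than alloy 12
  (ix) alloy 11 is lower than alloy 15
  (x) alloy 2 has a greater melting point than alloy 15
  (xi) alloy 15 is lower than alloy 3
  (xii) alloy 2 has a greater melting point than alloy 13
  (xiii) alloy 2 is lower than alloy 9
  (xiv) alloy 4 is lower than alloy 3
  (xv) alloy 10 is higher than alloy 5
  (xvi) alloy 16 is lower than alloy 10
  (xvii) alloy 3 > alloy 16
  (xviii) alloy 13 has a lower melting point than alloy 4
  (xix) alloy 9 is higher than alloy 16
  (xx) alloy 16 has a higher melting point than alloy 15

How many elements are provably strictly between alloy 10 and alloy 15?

The relations place alloy 15 below alloy 10. An element lies strictly between them when it is forced above alloy 15 and also forced below alloy 10.
Above alloy 15: {alloy 5, alloy 16, alloy 4, alloy 2, alloy 9, alloy 3}. Below alloy 10: {alloy 11, alloy 13, alloy 5, alloy 16}.
Intersection: {alloy 5, alloy 16} — 2.

2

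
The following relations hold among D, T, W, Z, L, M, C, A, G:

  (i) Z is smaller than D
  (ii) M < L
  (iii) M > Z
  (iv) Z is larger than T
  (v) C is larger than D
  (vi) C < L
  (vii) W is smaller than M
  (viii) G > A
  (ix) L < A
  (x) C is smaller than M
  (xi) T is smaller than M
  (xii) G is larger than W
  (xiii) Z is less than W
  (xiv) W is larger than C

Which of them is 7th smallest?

L

Piecing the relations together gives one ordering: T < Z < D < C < W < M < L < A < G.
Counting 7 from the smallest end gives L.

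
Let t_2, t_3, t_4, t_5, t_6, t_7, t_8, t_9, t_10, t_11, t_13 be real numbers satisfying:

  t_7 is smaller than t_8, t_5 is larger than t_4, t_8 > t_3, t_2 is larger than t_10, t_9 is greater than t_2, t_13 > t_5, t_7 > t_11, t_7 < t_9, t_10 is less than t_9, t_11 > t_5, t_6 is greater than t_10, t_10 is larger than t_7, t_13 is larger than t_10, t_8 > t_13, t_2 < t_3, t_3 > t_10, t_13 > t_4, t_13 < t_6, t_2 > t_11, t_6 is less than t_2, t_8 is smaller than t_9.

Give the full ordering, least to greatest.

t_4 < t_5 < t_11 < t_7 < t_10 < t_13 < t_6 < t_2 < t_3 < t_8 < t_9

Each adjacent pair is fixed by a given relation: t_4 < t_5; t_5 < t_11; t_11 < t_7; t_7 < t_10; t_10 < t_13; t_13 < t_6; t_6 < t_2; t_2 < t_3; t_3 < t_8; t_8 < t_9. Chaining them end to end gives the full order.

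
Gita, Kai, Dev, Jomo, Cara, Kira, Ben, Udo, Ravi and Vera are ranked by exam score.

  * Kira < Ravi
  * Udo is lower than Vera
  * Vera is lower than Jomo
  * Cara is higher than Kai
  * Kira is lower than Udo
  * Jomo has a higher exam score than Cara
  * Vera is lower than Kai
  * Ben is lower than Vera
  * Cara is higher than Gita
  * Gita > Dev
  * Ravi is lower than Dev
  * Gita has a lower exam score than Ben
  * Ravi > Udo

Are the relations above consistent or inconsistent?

consistent

The single ordering Kira < Udo < Ravi < Dev < Gita < Ben < Vera < Kai < Cara < Jomo satisfies every listed relation, so no contradiction arises.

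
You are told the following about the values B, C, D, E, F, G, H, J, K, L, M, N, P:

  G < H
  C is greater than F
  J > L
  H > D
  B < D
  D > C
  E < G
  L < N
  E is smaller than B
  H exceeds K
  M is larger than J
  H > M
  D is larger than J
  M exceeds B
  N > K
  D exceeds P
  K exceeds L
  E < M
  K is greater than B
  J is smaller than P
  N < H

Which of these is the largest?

H

Chaining downward from H: directly below it, M, K, G, D, N; then E, L, J, B, P, C; then F.
That covers every other element, and nothing is given above H, so H is the largest.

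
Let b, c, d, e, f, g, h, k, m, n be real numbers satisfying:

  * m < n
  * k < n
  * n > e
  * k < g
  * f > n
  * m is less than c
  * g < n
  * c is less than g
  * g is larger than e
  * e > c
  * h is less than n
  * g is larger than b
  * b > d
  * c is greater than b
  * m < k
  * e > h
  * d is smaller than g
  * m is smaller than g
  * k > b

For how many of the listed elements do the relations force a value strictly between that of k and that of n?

The relations place k below n. An element lies strictly between them when it is forced above k and also forced below n.
Above k: {g, f}. Below n: {m, d, b, c, h, e, g}.
Intersection: {g} — 1.

1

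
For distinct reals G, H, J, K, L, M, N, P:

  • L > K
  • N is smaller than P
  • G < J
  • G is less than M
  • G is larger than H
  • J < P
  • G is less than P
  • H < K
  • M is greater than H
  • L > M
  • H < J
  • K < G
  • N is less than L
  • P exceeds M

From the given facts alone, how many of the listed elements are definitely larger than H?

The elements the relations force above H are K, G, M, J, L, P — no chain reaches any other.
That is 6.

6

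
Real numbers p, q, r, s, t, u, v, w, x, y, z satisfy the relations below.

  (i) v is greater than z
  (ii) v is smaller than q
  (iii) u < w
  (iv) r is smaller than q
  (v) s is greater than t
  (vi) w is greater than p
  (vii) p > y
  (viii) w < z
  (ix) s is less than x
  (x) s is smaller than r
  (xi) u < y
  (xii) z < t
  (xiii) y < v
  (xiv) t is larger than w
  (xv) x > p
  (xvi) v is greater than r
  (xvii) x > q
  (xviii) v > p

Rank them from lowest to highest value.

Nothing is placed below u, so it is least; from there u < y; y < p; p < w; w < z; z < t; t < s; s < r; r < v; v < q; q < x, each given directly.

u < y < p < w < z < t < s < r < v < q < x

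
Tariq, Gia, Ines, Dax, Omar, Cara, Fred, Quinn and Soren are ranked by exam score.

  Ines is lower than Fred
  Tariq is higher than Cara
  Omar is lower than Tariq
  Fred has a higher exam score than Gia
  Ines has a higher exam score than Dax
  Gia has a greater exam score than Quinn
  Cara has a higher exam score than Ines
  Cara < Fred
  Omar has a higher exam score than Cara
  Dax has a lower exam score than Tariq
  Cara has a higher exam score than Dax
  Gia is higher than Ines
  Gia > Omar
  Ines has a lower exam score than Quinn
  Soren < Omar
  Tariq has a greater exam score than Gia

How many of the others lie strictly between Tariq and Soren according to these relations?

2

The relations place Soren below Tariq. An element lies strictly between them when it is forced above Soren and also forced below Tariq.
Above Soren: {Omar, Gia, Fred}. Below Tariq: {Dax, Ines, Cara, Omar, Quinn, Gia}.
Intersection: {Omar, Gia} — 2.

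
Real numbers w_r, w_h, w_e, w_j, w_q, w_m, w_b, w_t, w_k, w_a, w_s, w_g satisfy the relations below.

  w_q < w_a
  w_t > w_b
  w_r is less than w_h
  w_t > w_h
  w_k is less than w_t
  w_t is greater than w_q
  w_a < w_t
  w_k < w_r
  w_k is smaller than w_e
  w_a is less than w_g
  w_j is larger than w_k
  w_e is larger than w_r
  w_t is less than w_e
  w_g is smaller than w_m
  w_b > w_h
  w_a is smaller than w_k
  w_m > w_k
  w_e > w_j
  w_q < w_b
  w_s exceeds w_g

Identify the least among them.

Chaining upward from w_q: directly above it, w_a, w_b, w_t; then w_g, w_k, w_e; then w_r, w_m, w_s, w_j; then w_h.
That covers every other element, and nothing is given below w_q, so w_q is the least.

w_q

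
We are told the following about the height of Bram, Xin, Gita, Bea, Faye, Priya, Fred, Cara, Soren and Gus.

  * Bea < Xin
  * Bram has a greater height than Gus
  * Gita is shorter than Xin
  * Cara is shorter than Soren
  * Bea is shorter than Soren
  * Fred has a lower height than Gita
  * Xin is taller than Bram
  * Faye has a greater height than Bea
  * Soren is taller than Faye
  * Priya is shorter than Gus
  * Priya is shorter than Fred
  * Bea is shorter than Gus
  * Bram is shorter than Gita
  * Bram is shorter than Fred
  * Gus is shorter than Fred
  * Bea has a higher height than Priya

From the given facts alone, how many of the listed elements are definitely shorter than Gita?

5

The elements the relations force below Gita are Priya, Bea, Gus, Bram, Fred — no chain reaches any other.
That is 5.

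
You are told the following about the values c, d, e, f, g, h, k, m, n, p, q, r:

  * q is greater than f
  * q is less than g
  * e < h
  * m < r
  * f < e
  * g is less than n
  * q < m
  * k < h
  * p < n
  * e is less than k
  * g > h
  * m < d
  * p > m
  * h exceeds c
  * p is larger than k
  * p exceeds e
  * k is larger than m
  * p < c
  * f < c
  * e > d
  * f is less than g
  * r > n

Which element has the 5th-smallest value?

The consecutive relations fix a unique order: f < q < m < d < e < k < p < c < h < g < n < r.
Counting 5 from the smallest end gives e.

e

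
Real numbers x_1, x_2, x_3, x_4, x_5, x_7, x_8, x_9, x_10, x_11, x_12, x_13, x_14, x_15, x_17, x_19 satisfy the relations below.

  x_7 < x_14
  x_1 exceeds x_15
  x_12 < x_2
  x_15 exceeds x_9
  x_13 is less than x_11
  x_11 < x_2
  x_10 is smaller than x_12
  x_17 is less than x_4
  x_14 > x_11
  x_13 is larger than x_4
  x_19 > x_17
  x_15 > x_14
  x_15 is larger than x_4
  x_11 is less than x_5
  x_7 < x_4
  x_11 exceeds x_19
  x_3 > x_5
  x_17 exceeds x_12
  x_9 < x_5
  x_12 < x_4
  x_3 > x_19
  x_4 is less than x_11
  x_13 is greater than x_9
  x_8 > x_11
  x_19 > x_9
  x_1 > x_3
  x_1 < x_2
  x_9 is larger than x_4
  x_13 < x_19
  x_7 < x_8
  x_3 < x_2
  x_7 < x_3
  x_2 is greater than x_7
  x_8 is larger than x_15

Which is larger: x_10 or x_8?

x_8

Link the given pairs in sequence: x_10 < x_12; x_12 < x_17; x_17 < x_4; x_4 < x_9; x_9 < x_13; x_13 < x_19; x_19 < x_11; x_11 < x_14; x_14 < x_15; x_15 < x_8.
Together: x_10 < x_12 < x_17 < x_4 < x_9 < x_13 < x_19 < x_11 < x_14 < x_15 < x_8.
So x_10 < x_8; x_8 is the larger of the two.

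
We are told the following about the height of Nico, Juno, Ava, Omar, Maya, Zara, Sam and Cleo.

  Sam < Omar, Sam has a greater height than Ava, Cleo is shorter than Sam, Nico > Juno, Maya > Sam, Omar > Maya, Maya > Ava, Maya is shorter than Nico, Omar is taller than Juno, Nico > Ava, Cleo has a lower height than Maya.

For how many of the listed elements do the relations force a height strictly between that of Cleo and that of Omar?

Chaining upward from Cleo reaches: Sam, Maya, Nico.
Chaining downward from Omar reaches: Ava, Juno, Sam, Maya.
Strictly between Cleo and Omar are those in both lists: Sam, Maya — 2 elements.

2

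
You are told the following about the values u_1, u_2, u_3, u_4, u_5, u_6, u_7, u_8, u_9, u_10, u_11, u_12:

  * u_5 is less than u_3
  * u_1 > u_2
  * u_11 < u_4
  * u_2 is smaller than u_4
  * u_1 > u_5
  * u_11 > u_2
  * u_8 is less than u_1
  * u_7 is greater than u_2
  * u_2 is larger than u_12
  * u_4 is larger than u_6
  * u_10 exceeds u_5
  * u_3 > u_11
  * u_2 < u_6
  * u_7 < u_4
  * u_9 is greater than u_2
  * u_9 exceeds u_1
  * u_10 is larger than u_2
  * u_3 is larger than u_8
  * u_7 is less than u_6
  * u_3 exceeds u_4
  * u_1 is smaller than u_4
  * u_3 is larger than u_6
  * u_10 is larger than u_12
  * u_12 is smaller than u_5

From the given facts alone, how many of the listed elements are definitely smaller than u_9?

Directly below u_9: u_2, u_1.
One step further: u_12, u_8, u_5 (5 so far).
No other element is forced below u_9 by the given relations, so the count is 5.

5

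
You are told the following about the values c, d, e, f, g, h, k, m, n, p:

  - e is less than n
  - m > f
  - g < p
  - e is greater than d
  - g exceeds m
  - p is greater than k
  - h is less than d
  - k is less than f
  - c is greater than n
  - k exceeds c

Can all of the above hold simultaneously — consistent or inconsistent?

consistent

Every relation is compatible with h < d < e < n < c < k < f < m < g < p; the set is consistent.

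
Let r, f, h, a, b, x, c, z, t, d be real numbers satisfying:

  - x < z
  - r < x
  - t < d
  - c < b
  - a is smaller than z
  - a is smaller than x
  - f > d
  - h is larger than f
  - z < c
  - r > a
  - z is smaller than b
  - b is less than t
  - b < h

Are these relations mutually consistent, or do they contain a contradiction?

consistent

Every relation is compatible with a < r < x < z < c < b < t < d < f < h; the set is consistent.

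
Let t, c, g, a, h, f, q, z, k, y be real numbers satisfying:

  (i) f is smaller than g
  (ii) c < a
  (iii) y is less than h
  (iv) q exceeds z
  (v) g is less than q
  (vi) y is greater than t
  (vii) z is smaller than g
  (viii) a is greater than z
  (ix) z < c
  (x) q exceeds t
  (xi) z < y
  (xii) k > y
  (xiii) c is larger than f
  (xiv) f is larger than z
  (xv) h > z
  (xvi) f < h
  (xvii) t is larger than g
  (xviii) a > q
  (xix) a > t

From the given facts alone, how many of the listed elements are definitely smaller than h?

The elements the relations force below h are z, f, g, t, y — no chain reaches any other.
That is 5.

5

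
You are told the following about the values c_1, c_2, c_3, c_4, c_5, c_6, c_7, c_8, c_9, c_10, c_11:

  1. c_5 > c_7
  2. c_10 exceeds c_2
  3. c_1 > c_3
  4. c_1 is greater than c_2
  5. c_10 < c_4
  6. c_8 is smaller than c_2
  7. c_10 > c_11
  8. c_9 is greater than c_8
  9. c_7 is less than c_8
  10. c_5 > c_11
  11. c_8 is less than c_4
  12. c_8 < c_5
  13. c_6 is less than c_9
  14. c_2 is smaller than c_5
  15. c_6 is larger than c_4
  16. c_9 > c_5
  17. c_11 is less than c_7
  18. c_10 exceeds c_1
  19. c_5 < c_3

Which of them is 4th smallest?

Chaining the given pairs: c_11 < c_7 < c_8 < c_2 < c_5 < c_3 < c_1 < c_10 < c_4 < c_6 < c_9.
The 4th smallest is c_2.

c_2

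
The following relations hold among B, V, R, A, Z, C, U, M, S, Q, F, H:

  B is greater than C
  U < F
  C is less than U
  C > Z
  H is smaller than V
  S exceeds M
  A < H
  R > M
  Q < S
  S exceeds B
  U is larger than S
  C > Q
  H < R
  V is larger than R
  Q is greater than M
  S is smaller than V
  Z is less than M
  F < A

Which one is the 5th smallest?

B

Chaining the given pairs: Z < M < Q < C < B < S < U < F < A < H < R < V.
Counting 5 from the smallest end gives B.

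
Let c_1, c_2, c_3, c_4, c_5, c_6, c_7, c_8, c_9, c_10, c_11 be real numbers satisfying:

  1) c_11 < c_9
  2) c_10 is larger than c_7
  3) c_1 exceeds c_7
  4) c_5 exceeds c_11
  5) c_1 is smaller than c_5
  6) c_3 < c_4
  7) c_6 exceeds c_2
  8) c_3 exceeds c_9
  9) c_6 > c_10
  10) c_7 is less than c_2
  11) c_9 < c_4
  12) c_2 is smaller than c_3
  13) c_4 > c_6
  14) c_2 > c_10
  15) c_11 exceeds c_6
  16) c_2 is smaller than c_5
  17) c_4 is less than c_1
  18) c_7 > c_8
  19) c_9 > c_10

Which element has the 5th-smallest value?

c_6

Chaining the given pairs: c_8 < c_7 < c_10 < c_2 < c_6 < c_11 < c_9 < c_3 < c_4 < c_1 < c_5.
The 5th smallest is c_6.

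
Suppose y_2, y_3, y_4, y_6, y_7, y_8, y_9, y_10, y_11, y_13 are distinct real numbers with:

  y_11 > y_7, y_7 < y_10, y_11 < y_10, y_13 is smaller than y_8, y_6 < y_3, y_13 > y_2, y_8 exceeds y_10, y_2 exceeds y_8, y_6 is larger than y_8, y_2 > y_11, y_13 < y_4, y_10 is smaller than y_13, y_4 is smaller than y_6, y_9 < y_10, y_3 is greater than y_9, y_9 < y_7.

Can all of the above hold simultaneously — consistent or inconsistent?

We have y_13 < y_8 stated directly, yet also y_8 < y_2 < y_13 by chaining the others — so y_8 < y_13. Contradiction.

inconsistent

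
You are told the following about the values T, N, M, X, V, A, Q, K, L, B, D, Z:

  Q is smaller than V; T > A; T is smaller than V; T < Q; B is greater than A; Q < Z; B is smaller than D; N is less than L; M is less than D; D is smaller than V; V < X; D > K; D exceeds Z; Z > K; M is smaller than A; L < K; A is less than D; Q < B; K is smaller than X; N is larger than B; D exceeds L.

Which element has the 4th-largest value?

Z

Chaining the given pairs: M < A < T < Q < B < N < L < K < Z < D < V < X.
Counting 4 from the largest end gives Z.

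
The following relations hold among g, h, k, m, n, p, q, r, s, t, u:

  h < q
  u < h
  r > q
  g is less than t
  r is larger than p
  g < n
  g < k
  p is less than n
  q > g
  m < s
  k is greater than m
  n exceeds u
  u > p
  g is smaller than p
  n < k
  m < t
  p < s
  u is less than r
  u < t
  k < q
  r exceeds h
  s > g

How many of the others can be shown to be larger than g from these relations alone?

9

Directly above g: p, n, k, q, s, t.
One step further: u, r (8 so far).
One step further: h (9 so far).
Nothing else is reachable above g; 9 in all.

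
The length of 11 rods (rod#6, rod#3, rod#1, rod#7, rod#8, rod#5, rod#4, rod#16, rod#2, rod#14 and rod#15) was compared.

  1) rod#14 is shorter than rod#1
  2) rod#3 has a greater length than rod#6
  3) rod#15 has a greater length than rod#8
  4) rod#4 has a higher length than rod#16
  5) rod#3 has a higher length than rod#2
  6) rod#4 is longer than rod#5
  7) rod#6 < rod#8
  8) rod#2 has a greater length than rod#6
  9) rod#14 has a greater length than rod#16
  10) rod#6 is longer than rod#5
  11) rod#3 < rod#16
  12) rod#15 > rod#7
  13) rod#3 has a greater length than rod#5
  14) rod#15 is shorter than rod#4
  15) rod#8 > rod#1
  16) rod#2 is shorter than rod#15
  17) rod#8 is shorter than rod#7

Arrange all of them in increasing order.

Nothing is placed below rod#5, so it is least; from there rod#5 < rod#6; rod#6 < rod#2; rod#2 < rod#3; rod#3 < rod#16; rod#16 < rod#14; rod#14 < rod#1; rod#1 < rod#8; rod#8 < rod#7; rod#7 < rod#15; rod#15 < rod#4, each given directly.

rod#5 < rod#6 < rod#2 < rod#3 < rod#16 < rod#14 < rod#1 < rod#8 < rod#7 < rod#15 < rod#4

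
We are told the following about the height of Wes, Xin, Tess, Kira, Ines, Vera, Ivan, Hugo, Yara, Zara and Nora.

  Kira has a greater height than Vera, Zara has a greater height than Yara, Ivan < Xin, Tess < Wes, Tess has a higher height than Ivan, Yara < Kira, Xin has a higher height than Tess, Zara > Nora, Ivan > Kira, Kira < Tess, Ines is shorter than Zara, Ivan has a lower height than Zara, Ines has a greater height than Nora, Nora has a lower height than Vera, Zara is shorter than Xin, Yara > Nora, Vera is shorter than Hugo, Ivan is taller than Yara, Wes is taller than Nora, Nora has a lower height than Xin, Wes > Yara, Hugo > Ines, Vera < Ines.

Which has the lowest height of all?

Nora

Yara is not least since Nora < Yara; Vera is not least since Nora < Vera; Kira is not least since Yara < Kira; Ivan is not least since Kira < Ivan; Ines is not least since Nora < Ines; Tess is not least since Ivan < Tess; Zara is not least since Ines < Zara; Hugo is not least since Vera < Hugo; Wes is not least since Yara < Wes; Xin is not least since Zara < Xin.
Only Nora has nothing below it, so Nora is the lowest height.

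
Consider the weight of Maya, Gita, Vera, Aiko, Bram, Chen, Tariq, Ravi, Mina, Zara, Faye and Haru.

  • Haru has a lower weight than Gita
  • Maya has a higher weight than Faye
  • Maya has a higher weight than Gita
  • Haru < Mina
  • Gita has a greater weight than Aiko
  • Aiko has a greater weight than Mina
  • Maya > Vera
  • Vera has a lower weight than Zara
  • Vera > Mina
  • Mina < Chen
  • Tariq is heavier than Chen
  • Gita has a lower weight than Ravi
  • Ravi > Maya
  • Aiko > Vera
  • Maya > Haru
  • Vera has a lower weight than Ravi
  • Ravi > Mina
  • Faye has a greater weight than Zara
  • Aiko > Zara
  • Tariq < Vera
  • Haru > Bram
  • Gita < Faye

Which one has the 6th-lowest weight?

Chaining the given pairs: Bram < Haru < Mina < Chen < Tariq < Vera < Zara < Aiko < Gita < Faye < Maya < Ravi.
Counting 6 from the smallest end gives Vera.

Vera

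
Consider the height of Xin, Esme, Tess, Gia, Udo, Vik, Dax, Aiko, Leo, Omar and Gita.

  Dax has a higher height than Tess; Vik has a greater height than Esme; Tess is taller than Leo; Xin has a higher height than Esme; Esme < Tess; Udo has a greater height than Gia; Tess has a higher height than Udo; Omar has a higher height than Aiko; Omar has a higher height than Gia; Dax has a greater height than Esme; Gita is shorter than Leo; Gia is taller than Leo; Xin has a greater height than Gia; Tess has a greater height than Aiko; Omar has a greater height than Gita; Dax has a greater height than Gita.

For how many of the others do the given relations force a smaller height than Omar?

4

From Omar the given relations immediately reach Aiko, Gita, Gia.
From those, Leo — 4 in total.
No other element is forced below Omar by the given relations, so the count is 4.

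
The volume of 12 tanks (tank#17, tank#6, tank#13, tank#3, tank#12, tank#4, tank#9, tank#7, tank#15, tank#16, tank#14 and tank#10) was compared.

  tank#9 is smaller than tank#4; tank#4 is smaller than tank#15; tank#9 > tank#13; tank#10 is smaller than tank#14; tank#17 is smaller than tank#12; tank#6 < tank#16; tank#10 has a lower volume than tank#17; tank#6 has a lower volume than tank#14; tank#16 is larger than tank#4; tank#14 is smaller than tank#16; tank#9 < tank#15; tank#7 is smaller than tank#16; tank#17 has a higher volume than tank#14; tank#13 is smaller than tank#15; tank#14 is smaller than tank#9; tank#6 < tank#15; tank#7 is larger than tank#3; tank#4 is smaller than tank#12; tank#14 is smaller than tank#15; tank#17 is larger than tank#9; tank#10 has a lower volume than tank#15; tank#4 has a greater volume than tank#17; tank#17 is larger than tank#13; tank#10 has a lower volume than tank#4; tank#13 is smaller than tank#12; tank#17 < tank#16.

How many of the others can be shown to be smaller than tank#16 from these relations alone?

9

The elements the relations force below tank#16 are tank#6, tank#13, tank#10, tank#3, tank#14, tank#9, tank#7, tank#17, tank#4 — no chain reaches any other.
That is 9.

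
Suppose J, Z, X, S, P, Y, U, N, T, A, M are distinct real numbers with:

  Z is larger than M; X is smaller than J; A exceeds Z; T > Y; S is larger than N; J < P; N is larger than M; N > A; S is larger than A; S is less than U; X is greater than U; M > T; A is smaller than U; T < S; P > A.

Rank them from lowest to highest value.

Nothing is placed below Y, so it is least; from there Y < T; T < M; M < Z; Z < A; A < N; N < S; S < U; U < X; X < J; J < P, each given directly.

Y < T < M < Z < A < N < S < U < X < J < P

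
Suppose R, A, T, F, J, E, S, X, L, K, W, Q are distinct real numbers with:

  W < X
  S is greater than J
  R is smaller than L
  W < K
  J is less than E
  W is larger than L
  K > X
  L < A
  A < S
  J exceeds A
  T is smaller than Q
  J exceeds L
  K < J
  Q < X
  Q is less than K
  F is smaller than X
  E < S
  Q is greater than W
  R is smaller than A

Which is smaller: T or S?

T < Q and Q < X give T < X.
Then X < K extends the chain to K.
Then K < J extends the chain to J.
With J < E: T < Q < X < K < J < E.
Then E < S extends the chain to S.
So T < S; T is the smaller of the two.

T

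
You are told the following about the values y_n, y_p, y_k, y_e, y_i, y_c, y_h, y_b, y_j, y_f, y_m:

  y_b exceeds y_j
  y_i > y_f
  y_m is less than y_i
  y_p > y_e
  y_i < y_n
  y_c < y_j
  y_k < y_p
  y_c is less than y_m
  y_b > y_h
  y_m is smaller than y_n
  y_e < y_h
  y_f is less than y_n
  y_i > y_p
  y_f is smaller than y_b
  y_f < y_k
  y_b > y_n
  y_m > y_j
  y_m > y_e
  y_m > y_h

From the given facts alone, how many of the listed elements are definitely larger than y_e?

Directly above y_e: y_h, y_p, y_m.
One step further: y_i, y_n, y_b (6 so far).
Nothing else is reachable above y_e; 6 in all.

6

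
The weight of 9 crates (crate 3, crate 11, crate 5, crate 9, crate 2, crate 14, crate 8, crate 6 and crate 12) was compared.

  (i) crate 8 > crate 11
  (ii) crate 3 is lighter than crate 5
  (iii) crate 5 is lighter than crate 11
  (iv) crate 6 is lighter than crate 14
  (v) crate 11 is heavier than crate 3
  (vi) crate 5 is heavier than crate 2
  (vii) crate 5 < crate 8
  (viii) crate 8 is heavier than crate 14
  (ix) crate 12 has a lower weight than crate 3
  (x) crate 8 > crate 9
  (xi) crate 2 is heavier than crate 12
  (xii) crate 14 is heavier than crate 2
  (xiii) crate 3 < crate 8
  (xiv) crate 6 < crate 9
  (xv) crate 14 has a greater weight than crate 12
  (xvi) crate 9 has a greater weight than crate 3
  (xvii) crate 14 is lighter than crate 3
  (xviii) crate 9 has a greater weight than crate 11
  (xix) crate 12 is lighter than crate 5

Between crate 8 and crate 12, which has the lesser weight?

crate 12 < crate 2 < crate 14 < crate 3 < crate 5 < crate 11 < crate 8, by transitivity through crate 2, crate 14, crate 3, crate 5, crate 11.
So crate 12 < crate 8; crate 12 is the lighter of the two.

crate 12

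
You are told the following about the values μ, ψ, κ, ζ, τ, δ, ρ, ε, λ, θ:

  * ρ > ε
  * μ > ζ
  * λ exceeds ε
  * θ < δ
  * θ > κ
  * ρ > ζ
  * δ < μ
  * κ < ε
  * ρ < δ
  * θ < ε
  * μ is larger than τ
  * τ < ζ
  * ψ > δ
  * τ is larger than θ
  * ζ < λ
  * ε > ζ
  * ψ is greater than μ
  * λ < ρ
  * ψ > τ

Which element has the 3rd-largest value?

δ

The consecutive relations fix a unique order: κ < θ < τ < ζ < ε < λ < ρ < δ < μ < ψ.
The 3rd largest is δ.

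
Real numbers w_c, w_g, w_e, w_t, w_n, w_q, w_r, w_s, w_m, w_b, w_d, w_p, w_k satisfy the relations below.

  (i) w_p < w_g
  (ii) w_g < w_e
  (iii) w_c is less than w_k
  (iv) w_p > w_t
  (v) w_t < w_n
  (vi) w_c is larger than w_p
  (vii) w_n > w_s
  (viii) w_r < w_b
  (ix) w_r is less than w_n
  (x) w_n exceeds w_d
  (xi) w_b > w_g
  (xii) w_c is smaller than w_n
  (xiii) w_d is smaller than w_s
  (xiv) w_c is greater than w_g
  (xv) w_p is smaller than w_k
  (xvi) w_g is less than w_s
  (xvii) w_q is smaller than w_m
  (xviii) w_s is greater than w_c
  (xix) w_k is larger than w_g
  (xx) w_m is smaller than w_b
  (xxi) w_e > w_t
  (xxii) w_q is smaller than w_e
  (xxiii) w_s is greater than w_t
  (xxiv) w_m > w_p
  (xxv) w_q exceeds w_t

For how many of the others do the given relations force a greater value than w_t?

10

Directly above w_t: w_p, w_q, w_s, w_e, w_n.
One step further: w_g, w_c, w_m, w_k (9 so far).
One step further: w_b (10 so far).
Nothing else is reachable above w_t; 10 in all.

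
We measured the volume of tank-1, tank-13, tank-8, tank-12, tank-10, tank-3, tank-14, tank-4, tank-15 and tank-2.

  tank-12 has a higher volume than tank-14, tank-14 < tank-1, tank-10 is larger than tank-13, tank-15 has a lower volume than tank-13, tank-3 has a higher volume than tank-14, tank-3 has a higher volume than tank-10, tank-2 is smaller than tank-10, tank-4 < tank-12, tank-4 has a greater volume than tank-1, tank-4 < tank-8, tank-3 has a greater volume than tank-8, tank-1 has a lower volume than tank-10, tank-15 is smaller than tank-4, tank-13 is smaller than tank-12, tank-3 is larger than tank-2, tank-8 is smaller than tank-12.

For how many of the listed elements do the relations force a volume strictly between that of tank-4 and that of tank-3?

1

The relations place tank-4 below tank-3. An element lies strictly between them when it is forced above tank-4 and also forced below tank-3.
Above tank-4: {tank-8, tank-12}. Below tank-3: {tank-15, tank-2, tank-14, tank-1, tank-13, tank-8, tank-10}.
Intersection: {tank-8} — 1.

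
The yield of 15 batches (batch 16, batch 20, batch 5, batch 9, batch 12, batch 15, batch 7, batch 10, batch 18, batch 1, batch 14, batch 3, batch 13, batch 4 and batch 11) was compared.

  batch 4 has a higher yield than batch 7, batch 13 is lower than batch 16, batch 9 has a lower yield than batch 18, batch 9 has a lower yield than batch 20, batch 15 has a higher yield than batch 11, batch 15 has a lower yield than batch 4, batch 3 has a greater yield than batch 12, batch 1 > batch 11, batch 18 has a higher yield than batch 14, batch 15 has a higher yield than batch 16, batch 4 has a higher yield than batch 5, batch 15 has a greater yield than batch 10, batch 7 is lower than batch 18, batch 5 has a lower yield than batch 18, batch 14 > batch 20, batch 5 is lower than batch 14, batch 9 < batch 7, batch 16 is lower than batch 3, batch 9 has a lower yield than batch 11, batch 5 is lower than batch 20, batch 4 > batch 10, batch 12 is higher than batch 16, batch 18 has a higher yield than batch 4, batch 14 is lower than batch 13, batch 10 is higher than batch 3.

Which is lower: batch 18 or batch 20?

batch 20 < batch 14 and batch 14 < batch 13 give batch 20 < batch 13.
With batch 13 < batch 16: batch 20 < batch 14 < batch 13 < batch 16.
With batch 16 < batch 12: batch 20 < batch 14 < batch 13 < batch 16 < batch 12.
With batch 12 < batch 3: batch 20 < batch 14 < batch 13 < batch 16 < batch 12 < batch 3.
With batch 3 < batch 10: batch 20 < batch 14 < batch 13 < batch 16 < batch 12 < batch 3 < batch 10.
Then batch 10 < batch 15 extends the chain to batch 15.
Then batch 15 < batch 4 extends the chain to batch 4.
Then batch 4 < batch 18 extends the chain to batch 18.
So batch 20 < batch 18; batch 20 is the lower of the two.

batch 20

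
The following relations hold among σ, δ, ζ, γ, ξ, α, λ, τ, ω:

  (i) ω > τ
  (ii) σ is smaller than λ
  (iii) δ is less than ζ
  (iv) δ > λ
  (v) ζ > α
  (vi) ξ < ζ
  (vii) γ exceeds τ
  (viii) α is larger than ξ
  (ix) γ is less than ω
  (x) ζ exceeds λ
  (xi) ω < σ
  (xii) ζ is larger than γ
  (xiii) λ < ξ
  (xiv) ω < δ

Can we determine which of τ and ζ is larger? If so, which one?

τ < γ and γ < ω give τ < ω.
Then ω < σ extends the chain to σ.
Then σ < λ extends the chain to λ.
Then λ < ξ extends the chain to ξ.
Then ξ < α extends the chain to α.
Then α < ζ extends the chain to ζ.
So ζ is larger.

ζ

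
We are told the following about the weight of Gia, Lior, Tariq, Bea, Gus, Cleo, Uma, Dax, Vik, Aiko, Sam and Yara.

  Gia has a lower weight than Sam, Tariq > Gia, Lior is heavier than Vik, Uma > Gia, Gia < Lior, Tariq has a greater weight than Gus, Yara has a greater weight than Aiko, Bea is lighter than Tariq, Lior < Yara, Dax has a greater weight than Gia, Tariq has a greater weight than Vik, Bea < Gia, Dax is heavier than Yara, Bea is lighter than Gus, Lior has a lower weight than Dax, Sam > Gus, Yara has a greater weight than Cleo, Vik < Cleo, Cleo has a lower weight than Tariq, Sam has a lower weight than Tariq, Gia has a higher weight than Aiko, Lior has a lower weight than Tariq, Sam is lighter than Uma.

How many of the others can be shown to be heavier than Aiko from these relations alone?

Directly above Aiko: Gia, Yara.
One step further: Sam, Lior, Tariq, Uma, Dax (7 so far).
No other element is forced above Aiko by the given relations, so the count is 7.

7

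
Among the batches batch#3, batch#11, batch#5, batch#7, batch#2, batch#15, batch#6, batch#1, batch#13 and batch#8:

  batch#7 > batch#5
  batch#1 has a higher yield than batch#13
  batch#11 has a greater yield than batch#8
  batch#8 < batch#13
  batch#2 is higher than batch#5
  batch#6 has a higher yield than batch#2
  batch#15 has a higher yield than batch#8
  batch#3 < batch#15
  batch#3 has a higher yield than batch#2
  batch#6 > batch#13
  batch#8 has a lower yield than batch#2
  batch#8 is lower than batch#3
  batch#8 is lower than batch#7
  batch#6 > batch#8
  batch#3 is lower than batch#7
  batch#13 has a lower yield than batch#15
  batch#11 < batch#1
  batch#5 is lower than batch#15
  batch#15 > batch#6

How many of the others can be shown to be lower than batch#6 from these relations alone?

The elements the relations force below batch#6 are batch#5, batch#8, batch#2, batch#13 — no chain reaches any other.
That is 4.

4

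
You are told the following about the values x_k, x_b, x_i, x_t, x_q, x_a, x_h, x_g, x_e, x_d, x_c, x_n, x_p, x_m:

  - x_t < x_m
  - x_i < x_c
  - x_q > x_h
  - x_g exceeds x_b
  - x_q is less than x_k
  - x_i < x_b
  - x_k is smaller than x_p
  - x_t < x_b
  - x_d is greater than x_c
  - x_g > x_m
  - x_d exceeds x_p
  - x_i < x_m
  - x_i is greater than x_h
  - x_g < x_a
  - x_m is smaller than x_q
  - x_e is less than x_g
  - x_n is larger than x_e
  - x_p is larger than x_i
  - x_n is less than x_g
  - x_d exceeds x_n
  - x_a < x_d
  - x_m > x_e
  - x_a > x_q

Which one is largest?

x_h is not greatest since x_h < x_i; x_e is not greatest since x_e < x_n; x_i is not greatest since x_i < x_m; x_t is not greatest since x_t < x_b; x_b is not greatest since x_b < x_g; x_m is not greatest since x_m < x_g; x_n is not greatest since x_n < x_g; x_g is not greatest since x_g < x_a; x_q is not greatest since x_q < x_a; x_a is not greatest since x_a < x_d; x_c is not greatest since x_c < x_d; x_k is not greatest since x_k < x_p; x_p is not greatest since x_p < x_d.
Only x_d has nothing above it, so x_d is the largest.

x_d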